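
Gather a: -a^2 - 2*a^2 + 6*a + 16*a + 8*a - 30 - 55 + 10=-3*a^2 + 30*a - 75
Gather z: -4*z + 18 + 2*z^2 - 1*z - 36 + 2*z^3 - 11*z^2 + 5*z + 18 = 2*z^3 - 9*z^2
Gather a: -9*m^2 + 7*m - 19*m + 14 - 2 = -9*m^2 - 12*m + 12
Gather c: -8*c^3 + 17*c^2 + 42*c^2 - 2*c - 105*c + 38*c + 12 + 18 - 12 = -8*c^3 + 59*c^2 - 69*c + 18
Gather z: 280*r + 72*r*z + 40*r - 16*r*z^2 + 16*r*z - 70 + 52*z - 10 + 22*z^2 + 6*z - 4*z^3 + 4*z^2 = 320*r - 4*z^3 + z^2*(26 - 16*r) + z*(88*r + 58) - 80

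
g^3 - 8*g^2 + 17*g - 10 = (g - 5)*(g - 2)*(g - 1)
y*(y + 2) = y^2 + 2*y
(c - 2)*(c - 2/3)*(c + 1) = c^3 - 5*c^2/3 - 4*c/3 + 4/3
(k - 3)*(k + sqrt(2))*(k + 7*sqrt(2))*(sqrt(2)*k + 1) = sqrt(2)*k^4 - 3*sqrt(2)*k^3 + 17*k^3 - 51*k^2 + 22*sqrt(2)*k^2 - 66*sqrt(2)*k + 14*k - 42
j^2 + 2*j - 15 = (j - 3)*(j + 5)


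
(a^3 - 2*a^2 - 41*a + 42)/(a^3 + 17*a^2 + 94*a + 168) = (a^2 - 8*a + 7)/(a^2 + 11*a + 28)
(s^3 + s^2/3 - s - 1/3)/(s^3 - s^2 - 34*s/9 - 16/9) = 3*(3*s^2 - 2*s - 1)/(9*s^2 - 18*s - 16)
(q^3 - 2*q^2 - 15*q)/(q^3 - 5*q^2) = (q + 3)/q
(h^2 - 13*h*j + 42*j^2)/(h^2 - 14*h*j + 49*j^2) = (h - 6*j)/(h - 7*j)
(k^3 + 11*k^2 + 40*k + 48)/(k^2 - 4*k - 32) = (k^2 + 7*k + 12)/(k - 8)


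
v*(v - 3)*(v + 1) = v^3 - 2*v^2 - 3*v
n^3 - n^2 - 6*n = n*(n - 3)*(n + 2)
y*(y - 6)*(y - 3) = y^3 - 9*y^2 + 18*y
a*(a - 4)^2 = a^3 - 8*a^2 + 16*a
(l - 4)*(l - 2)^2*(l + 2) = l^4 - 6*l^3 + 4*l^2 + 24*l - 32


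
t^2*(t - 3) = t^3 - 3*t^2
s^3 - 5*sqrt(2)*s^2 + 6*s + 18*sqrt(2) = (s - 3*sqrt(2))^2*(s + sqrt(2))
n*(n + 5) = n^2 + 5*n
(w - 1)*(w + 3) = w^2 + 2*w - 3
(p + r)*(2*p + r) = 2*p^2 + 3*p*r + r^2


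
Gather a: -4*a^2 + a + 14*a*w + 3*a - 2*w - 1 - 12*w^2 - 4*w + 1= -4*a^2 + a*(14*w + 4) - 12*w^2 - 6*w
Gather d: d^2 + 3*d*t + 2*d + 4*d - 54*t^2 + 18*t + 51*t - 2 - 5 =d^2 + d*(3*t + 6) - 54*t^2 + 69*t - 7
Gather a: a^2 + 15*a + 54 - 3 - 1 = a^2 + 15*a + 50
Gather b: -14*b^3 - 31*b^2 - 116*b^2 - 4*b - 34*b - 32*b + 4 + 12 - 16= -14*b^3 - 147*b^2 - 70*b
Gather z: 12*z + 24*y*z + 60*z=z*(24*y + 72)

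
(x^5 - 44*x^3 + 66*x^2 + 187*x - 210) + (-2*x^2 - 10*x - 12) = x^5 - 44*x^3 + 64*x^2 + 177*x - 222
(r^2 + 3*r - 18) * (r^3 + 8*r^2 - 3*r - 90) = r^5 + 11*r^4 + 3*r^3 - 243*r^2 - 216*r + 1620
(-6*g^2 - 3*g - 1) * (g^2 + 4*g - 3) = -6*g^4 - 27*g^3 + 5*g^2 + 5*g + 3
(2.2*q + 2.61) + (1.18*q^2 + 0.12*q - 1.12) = 1.18*q^2 + 2.32*q + 1.49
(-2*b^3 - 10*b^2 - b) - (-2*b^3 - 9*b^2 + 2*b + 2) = -b^2 - 3*b - 2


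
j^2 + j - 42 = (j - 6)*(j + 7)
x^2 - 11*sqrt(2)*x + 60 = (x - 6*sqrt(2))*(x - 5*sqrt(2))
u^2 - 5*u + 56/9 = (u - 8/3)*(u - 7/3)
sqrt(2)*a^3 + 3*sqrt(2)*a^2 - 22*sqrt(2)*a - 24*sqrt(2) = (a - 4)*(a + 6)*(sqrt(2)*a + sqrt(2))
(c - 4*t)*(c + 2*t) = c^2 - 2*c*t - 8*t^2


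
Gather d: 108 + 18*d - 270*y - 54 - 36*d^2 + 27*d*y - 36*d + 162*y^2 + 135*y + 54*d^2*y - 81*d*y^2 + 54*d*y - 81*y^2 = d^2*(54*y - 36) + d*(-81*y^2 + 81*y - 18) + 81*y^2 - 135*y + 54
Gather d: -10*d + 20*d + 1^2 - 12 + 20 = 10*d + 9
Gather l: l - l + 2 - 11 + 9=0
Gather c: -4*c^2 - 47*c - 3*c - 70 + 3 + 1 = -4*c^2 - 50*c - 66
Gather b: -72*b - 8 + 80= 72 - 72*b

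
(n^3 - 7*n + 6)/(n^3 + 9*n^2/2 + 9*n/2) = 2*(n^2 - 3*n + 2)/(n*(2*n + 3))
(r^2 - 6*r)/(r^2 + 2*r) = (r - 6)/(r + 2)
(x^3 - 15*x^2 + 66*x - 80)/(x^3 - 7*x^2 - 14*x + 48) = (x - 5)/(x + 3)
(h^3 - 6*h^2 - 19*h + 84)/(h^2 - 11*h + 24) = (h^2 - 3*h - 28)/(h - 8)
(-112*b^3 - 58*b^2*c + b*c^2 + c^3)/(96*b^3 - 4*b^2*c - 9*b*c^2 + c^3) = (-14*b^2 - 9*b*c - c^2)/(12*b^2 + b*c - c^2)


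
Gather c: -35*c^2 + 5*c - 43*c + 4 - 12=-35*c^2 - 38*c - 8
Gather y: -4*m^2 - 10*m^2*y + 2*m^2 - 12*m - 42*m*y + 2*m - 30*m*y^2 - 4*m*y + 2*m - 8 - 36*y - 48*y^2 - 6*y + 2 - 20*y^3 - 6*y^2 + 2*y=-2*m^2 - 8*m - 20*y^3 + y^2*(-30*m - 54) + y*(-10*m^2 - 46*m - 40) - 6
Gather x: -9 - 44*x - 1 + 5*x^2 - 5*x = 5*x^2 - 49*x - 10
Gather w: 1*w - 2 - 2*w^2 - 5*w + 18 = -2*w^2 - 4*w + 16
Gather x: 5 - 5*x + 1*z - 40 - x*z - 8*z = x*(-z - 5) - 7*z - 35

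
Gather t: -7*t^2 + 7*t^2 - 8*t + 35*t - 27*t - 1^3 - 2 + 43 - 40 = 0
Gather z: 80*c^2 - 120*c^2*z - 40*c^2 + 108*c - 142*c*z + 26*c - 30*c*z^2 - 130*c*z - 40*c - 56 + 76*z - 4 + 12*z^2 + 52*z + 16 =40*c^2 + 94*c + z^2*(12 - 30*c) + z*(-120*c^2 - 272*c + 128) - 44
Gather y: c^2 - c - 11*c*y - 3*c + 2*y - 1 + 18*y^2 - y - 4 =c^2 - 4*c + 18*y^2 + y*(1 - 11*c) - 5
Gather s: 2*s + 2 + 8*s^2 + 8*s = 8*s^2 + 10*s + 2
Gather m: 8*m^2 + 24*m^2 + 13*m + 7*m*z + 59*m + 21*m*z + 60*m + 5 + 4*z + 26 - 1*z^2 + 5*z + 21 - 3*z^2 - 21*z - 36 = 32*m^2 + m*(28*z + 132) - 4*z^2 - 12*z + 16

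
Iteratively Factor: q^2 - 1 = (q + 1)*(q - 1)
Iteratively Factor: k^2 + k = (k)*(k + 1)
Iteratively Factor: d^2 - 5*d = (d)*(d - 5)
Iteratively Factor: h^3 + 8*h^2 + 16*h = (h + 4)*(h^2 + 4*h) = h*(h + 4)*(h + 4)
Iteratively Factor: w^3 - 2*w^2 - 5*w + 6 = (w - 3)*(w^2 + w - 2) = (w - 3)*(w + 2)*(w - 1)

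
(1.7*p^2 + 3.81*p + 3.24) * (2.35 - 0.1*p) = -0.17*p^3 + 3.614*p^2 + 8.6295*p + 7.614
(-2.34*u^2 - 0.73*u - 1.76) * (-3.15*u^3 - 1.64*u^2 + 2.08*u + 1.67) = 7.371*u^5 + 6.1371*u^4 + 1.874*u^3 - 2.5398*u^2 - 4.8799*u - 2.9392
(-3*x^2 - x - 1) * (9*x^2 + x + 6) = -27*x^4 - 12*x^3 - 28*x^2 - 7*x - 6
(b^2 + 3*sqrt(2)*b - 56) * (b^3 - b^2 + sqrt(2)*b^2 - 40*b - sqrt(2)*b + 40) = b^5 - b^4 + 4*sqrt(2)*b^4 - 90*b^3 - 4*sqrt(2)*b^3 - 176*sqrt(2)*b^2 + 90*b^2 + 176*sqrt(2)*b + 2240*b - 2240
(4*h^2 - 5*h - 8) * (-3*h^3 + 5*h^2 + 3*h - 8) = -12*h^5 + 35*h^4 + 11*h^3 - 87*h^2 + 16*h + 64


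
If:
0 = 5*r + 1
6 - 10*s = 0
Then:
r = -1/5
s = 3/5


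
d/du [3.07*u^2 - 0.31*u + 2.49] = 6.14*u - 0.31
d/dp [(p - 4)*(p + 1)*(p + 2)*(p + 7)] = 4*p^3 + 18*p^2 - 34*p - 78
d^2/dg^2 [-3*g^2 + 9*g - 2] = -6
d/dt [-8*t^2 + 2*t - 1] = 2 - 16*t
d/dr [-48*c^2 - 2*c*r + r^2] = -2*c + 2*r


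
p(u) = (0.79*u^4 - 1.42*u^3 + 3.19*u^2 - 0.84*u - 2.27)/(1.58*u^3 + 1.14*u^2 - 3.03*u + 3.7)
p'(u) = (-4.74*u^2 - 2.28*u + 3.03)*(0.79*u^4 - 1.42*u^3 + 3.19*u^2 - 0.84*u - 2.27)/(1.58*u^3 + 1.14*u^2 - 3.03*u + 3.7)^2 + (3.16*u^3 - 4.26*u^2 + 6.38*u - 0.84)/(1.58*u^3 + 1.14*u^2 - 3.03*u + 3.7) = (1.2482*u^6 + 1.8012*u^5 - 13.8401*u^4 + 22.9516*u^3 - 13.7103*u^2 + 28.7816*u - 9.9861)/(2.4964*u^6 + 3.6024*u^5 - 8.2752*u^4 + 4.7836*u^3 + 17.6169*u^2 - 22.422*u + 13.69)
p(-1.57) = 3.34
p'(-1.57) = -9.81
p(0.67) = -0.63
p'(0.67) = 1.08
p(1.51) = 0.41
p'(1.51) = 0.74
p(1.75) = 0.56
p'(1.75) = 0.53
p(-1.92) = 12.57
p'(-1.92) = -70.04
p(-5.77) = -5.14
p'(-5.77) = 0.24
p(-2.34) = -18.38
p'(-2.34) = -75.88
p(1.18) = 0.09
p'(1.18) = 1.25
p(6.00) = 2.24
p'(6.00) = 0.44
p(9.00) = 3.60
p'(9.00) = 0.47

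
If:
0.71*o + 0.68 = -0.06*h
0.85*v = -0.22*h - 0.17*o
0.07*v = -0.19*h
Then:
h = -0.08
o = -0.95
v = 0.21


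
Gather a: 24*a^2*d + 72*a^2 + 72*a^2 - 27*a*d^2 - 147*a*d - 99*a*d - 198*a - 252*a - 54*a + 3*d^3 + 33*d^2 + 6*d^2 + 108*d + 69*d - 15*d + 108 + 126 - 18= a^2*(24*d + 144) + a*(-27*d^2 - 246*d - 504) + 3*d^3 + 39*d^2 + 162*d + 216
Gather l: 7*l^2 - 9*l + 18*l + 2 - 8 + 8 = 7*l^2 + 9*l + 2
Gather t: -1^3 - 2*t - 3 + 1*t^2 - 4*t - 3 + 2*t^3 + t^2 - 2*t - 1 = 2*t^3 + 2*t^2 - 8*t - 8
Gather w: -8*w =-8*w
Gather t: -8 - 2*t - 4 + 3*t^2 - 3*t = 3*t^2 - 5*t - 12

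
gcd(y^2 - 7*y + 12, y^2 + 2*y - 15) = y - 3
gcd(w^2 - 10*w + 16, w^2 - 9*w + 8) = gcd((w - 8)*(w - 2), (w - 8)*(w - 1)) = w - 8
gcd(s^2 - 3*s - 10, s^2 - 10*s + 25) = s - 5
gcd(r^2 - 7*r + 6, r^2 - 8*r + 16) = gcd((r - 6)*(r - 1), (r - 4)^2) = 1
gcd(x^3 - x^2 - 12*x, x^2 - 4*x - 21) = x + 3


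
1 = 1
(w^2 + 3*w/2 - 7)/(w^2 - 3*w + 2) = (w + 7/2)/(w - 1)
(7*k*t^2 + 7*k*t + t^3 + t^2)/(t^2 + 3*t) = (7*k*t + 7*k + t^2 + t)/(t + 3)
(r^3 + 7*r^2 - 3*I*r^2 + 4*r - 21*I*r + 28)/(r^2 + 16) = (r^2 + r*(7 + I) + 7*I)/(r + 4*I)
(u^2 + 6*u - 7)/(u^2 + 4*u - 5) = (u + 7)/(u + 5)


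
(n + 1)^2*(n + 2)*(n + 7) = n^4 + 11*n^3 + 33*n^2 + 37*n + 14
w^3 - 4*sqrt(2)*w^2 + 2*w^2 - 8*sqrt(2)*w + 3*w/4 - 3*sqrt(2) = (w + 1/2)*(w + 3/2)*(w - 4*sqrt(2))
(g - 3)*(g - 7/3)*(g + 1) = g^3 - 13*g^2/3 + 5*g/3 + 7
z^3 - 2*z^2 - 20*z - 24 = (z - 6)*(z + 2)^2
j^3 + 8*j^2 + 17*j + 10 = (j + 1)*(j + 2)*(j + 5)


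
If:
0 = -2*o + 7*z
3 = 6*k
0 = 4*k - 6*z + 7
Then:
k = 1/2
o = 21/4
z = 3/2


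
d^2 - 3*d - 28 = (d - 7)*(d + 4)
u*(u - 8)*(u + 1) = u^3 - 7*u^2 - 8*u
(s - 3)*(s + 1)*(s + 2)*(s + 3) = s^4 + 3*s^3 - 7*s^2 - 27*s - 18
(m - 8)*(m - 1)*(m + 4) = m^3 - 5*m^2 - 28*m + 32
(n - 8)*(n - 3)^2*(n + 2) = n^4 - 12*n^3 + 29*n^2 + 42*n - 144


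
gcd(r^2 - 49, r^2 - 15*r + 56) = r - 7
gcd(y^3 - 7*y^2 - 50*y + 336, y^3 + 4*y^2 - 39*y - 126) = y^2 + y - 42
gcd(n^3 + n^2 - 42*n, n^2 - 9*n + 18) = n - 6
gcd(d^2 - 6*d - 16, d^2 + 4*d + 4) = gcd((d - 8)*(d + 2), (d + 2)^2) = d + 2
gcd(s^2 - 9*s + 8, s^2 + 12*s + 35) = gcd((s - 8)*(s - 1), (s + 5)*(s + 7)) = 1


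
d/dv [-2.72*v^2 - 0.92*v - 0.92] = -5.44*v - 0.92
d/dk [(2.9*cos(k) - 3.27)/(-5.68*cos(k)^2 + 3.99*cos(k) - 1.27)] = (-16.472*cos(k)^2 + 37.1472*cos(k) - 9.3643)*sin(k)/(32.2624*cos(k)^4 - 45.3264*cos(k)^3 + 30.3473*cos(k)^2 - 10.1346*cos(k) + 1.6129)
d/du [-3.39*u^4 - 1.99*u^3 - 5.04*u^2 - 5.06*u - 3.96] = -13.56*u^3 - 5.97*u^2 - 10.08*u - 5.06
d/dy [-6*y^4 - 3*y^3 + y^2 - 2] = y*(-24*y^2 - 9*y + 2)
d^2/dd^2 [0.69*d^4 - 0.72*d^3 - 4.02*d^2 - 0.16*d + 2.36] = 8.28*d^2 - 4.32*d - 8.04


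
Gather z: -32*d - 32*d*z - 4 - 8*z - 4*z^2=-32*d - 4*z^2 + z*(-32*d - 8) - 4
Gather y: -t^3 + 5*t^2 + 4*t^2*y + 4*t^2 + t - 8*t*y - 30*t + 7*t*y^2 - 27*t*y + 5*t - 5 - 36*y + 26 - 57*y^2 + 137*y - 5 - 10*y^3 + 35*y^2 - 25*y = -t^3 + 9*t^2 - 24*t - 10*y^3 + y^2*(7*t - 22) + y*(4*t^2 - 35*t + 76) + 16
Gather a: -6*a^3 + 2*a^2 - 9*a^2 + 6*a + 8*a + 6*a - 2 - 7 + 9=-6*a^3 - 7*a^2 + 20*a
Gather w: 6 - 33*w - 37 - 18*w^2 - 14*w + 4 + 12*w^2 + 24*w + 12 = -6*w^2 - 23*w - 15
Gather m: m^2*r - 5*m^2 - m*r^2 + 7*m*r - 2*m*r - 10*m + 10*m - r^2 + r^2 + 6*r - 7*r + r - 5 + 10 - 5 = m^2*(r - 5) + m*(-r^2 + 5*r)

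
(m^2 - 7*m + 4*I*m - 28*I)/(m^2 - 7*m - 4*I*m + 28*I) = (m + 4*I)/(m - 4*I)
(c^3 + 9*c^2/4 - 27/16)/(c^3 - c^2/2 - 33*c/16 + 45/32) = 2*(2*c + 3)/(4*c - 5)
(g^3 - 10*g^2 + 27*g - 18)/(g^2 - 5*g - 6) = (g^2 - 4*g + 3)/(g + 1)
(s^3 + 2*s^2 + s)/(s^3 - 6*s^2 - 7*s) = (s + 1)/(s - 7)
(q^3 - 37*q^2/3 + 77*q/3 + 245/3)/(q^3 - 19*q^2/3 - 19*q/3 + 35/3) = (q - 7)/(q - 1)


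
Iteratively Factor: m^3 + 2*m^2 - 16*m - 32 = (m - 4)*(m^2 + 6*m + 8) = (m - 4)*(m + 2)*(m + 4)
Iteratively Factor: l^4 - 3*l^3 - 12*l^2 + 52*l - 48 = (l - 2)*(l^3 - l^2 - 14*l + 24) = (l - 3)*(l - 2)*(l^2 + 2*l - 8) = (l - 3)*(l - 2)*(l + 4)*(l - 2)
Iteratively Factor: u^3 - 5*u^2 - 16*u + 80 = (u + 4)*(u^2 - 9*u + 20) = (u - 4)*(u + 4)*(u - 5)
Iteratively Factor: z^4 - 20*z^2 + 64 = (z - 4)*(z^3 + 4*z^2 - 4*z - 16) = (z - 4)*(z - 2)*(z^2 + 6*z + 8) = (z - 4)*(z - 2)*(z + 4)*(z + 2)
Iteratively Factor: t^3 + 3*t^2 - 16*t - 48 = (t + 3)*(t^2 - 16) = (t - 4)*(t + 3)*(t + 4)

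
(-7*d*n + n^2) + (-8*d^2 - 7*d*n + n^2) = -8*d^2 - 14*d*n + 2*n^2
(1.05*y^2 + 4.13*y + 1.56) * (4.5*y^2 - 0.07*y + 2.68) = 4.725*y^4 + 18.5115*y^3 + 9.5449*y^2 + 10.9592*y + 4.1808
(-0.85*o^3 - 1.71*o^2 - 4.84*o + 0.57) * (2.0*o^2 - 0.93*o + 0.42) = -1.7*o^5 - 2.6295*o^4 - 8.4467*o^3 + 4.923*o^2 - 2.5629*o + 0.2394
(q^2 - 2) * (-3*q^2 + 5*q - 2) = -3*q^4 + 5*q^3 + 4*q^2 - 10*q + 4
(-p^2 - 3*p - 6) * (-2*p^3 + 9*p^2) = 2*p^5 - 3*p^4 - 15*p^3 - 54*p^2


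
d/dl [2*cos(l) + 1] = -2*sin(l)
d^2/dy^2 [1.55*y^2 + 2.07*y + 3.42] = 3.10000000000000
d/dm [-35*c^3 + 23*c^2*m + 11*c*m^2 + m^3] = 23*c^2 + 22*c*m + 3*m^2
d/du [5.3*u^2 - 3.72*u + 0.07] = 10.6*u - 3.72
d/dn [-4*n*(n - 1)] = 4 - 8*n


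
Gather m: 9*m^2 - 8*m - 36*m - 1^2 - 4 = 9*m^2 - 44*m - 5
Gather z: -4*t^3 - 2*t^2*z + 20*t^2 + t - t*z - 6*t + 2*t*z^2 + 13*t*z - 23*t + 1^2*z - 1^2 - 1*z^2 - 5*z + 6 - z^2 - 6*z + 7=-4*t^3 + 20*t^2 - 28*t + z^2*(2*t - 2) + z*(-2*t^2 + 12*t - 10) + 12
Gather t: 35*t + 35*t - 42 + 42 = 70*t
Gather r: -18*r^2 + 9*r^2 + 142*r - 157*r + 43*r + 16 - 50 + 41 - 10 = -9*r^2 + 28*r - 3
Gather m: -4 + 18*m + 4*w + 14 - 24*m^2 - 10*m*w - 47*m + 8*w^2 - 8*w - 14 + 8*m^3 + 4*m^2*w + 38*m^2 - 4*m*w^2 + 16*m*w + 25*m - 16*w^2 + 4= 8*m^3 + m^2*(4*w + 14) + m*(-4*w^2 + 6*w - 4) - 8*w^2 - 4*w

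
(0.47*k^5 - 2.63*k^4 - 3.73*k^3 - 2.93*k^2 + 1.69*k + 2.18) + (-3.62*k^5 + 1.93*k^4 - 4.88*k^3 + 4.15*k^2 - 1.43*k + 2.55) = -3.15*k^5 - 0.7*k^4 - 8.61*k^3 + 1.22*k^2 + 0.26*k + 4.73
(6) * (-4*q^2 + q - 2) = -24*q^2 + 6*q - 12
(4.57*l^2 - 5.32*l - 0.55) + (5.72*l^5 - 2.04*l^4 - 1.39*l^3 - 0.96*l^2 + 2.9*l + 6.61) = 5.72*l^5 - 2.04*l^4 - 1.39*l^3 + 3.61*l^2 - 2.42*l + 6.06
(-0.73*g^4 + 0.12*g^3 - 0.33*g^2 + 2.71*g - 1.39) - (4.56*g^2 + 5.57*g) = -0.73*g^4 + 0.12*g^3 - 4.89*g^2 - 2.86*g - 1.39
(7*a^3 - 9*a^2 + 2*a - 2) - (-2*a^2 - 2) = 7*a^3 - 7*a^2 + 2*a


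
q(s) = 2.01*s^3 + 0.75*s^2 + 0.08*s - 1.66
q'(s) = 6.03*s^2 + 1.5*s + 0.08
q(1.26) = 3.65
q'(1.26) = 11.54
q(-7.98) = -975.96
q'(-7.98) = 372.10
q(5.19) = 299.95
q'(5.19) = 170.29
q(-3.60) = -86.01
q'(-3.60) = 72.83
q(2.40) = 30.64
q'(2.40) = 38.41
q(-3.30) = -65.99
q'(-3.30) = 60.80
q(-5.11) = -250.68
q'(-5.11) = 149.87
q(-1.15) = -3.82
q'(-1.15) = 6.33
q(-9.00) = -1406.92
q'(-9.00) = 475.01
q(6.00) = 459.98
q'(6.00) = 226.16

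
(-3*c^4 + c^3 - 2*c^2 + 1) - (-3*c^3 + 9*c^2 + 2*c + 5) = -3*c^4 + 4*c^3 - 11*c^2 - 2*c - 4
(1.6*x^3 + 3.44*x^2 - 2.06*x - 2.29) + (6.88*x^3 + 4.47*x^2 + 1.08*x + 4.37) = 8.48*x^3 + 7.91*x^2 - 0.98*x + 2.08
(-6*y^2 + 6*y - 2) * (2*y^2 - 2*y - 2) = -12*y^4 + 24*y^3 - 4*y^2 - 8*y + 4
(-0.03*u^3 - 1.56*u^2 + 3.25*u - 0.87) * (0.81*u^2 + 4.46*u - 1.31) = -0.0243*u^5 - 1.3974*u^4 - 4.2858*u^3 + 15.8339*u^2 - 8.1377*u + 1.1397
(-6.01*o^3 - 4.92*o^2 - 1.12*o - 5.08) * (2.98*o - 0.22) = -17.9098*o^4 - 13.3394*o^3 - 2.2552*o^2 - 14.892*o + 1.1176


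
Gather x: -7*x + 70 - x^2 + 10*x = -x^2 + 3*x + 70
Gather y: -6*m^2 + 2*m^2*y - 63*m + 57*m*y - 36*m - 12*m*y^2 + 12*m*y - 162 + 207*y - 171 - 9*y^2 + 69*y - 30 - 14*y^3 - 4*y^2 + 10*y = -6*m^2 - 99*m - 14*y^3 + y^2*(-12*m - 13) + y*(2*m^2 + 69*m + 286) - 363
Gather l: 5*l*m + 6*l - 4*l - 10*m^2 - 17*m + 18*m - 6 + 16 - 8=l*(5*m + 2) - 10*m^2 + m + 2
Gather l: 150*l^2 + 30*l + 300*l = 150*l^2 + 330*l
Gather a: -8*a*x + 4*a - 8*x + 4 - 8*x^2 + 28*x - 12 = a*(4 - 8*x) - 8*x^2 + 20*x - 8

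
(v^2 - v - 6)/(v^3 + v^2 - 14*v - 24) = (v - 3)/(v^2 - v - 12)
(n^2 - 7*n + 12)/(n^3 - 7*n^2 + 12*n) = 1/n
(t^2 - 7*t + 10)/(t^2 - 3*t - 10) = (t - 2)/(t + 2)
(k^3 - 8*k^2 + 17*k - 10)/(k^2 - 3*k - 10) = (k^2 - 3*k + 2)/(k + 2)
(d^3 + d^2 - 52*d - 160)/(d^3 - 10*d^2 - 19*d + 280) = (d + 4)/(d - 7)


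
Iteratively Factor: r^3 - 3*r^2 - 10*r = (r - 5)*(r^2 + 2*r) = (r - 5)*(r + 2)*(r)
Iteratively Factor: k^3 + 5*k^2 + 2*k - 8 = (k + 4)*(k^2 + k - 2) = (k + 2)*(k + 4)*(k - 1)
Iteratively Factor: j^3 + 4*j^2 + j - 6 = (j - 1)*(j^2 + 5*j + 6) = (j - 1)*(j + 3)*(j + 2)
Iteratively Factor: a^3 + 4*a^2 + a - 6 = (a + 2)*(a^2 + 2*a - 3) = (a - 1)*(a + 2)*(a + 3)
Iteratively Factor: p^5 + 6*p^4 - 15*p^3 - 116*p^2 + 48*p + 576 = (p + 4)*(p^4 + 2*p^3 - 23*p^2 - 24*p + 144) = (p - 3)*(p + 4)*(p^3 + 5*p^2 - 8*p - 48) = (p - 3)*(p + 4)^2*(p^2 + p - 12) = (p - 3)*(p + 4)^3*(p - 3)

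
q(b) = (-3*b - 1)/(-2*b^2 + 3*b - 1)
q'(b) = (-3*b - 1)*(4*b - 3)/(-2*b^2 + 3*b - 1)^2 - 3/(-2*b^2 + 3*b - 1)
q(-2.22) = -0.32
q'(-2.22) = -0.05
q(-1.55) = -0.35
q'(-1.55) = -0.02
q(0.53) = -91.84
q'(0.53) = 2759.67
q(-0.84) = -0.31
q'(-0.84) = 0.21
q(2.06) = 2.17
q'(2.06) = -2.53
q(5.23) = 0.42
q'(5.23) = -0.11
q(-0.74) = -0.28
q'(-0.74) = 0.30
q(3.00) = 1.00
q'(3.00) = -0.60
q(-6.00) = -0.19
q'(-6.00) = -0.02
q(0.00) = 1.00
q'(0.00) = 6.00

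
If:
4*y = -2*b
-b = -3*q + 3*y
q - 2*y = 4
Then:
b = 24/5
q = -4/5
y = -12/5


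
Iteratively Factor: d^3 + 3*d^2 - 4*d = (d - 1)*(d^2 + 4*d) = d*(d - 1)*(d + 4)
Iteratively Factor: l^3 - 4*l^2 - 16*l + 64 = (l - 4)*(l^2 - 16) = (l - 4)*(l + 4)*(l - 4)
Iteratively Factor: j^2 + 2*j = (j)*(j + 2)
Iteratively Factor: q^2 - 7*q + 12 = (q - 4)*(q - 3)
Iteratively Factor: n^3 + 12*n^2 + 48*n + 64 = (n + 4)*(n^2 + 8*n + 16) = (n + 4)^2*(n + 4)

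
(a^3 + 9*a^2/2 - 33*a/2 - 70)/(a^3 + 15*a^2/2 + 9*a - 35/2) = (a - 4)/(a - 1)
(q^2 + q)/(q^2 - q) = (q + 1)/(q - 1)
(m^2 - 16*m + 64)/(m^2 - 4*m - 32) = (m - 8)/(m + 4)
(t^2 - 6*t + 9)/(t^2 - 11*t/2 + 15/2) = 2*(t - 3)/(2*t - 5)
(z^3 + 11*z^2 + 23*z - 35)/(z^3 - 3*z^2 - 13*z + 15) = (z^2 + 12*z + 35)/(z^2 - 2*z - 15)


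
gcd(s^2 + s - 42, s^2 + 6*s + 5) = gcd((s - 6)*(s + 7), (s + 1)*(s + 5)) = 1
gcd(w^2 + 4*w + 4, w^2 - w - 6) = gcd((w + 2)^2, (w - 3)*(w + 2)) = w + 2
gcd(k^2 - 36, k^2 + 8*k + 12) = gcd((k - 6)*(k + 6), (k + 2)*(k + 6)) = k + 6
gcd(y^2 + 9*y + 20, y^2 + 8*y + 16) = y + 4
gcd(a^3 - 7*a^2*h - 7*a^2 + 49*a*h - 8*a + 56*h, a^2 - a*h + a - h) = a + 1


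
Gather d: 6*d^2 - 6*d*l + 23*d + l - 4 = 6*d^2 + d*(23 - 6*l) + l - 4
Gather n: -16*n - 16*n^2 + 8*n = -16*n^2 - 8*n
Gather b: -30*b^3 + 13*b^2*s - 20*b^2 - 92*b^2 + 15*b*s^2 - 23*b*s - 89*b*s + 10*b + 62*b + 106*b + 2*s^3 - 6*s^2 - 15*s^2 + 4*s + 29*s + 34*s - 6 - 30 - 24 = -30*b^3 + b^2*(13*s - 112) + b*(15*s^2 - 112*s + 178) + 2*s^3 - 21*s^2 + 67*s - 60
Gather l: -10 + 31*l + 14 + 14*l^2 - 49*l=14*l^2 - 18*l + 4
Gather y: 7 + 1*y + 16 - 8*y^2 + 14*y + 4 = -8*y^2 + 15*y + 27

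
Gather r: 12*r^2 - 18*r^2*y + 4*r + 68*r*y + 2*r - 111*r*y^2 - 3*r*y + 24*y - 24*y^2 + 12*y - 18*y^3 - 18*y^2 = r^2*(12 - 18*y) + r*(-111*y^2 + 65*y + 6) - 18*y^3 - 42*y^2 + 36*y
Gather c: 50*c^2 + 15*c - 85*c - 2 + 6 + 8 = 50*c^2 - 70*c + 12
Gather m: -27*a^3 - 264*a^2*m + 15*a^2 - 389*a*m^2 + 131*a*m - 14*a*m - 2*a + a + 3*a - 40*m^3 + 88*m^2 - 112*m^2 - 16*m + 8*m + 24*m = -27*a^3 + 15*a^2 + 2*a - 40*m^3 + m^2*(-389*a - 24) + m*(-264*a^2 + 117*a + 16)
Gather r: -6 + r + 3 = r - 3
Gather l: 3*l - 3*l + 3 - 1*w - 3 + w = 0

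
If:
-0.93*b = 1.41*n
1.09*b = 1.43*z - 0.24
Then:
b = 1.31192660550459*z - 0.220183486238532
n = 0.145227405816904 - 0.865313292992387*z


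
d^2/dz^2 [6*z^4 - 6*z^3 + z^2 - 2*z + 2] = 72*z^2 - 36*z + 2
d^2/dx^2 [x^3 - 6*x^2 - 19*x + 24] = 6*x - 12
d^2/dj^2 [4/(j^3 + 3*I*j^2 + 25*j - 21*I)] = 8*(-3*(j + I)*(j^3 + 3*I*j^2 + 25*j - 21*I) + (3*j^2 + 6*I*j + 25)^2)/(j^3 + 3*I*j^2 + 25*j - 21*I)^3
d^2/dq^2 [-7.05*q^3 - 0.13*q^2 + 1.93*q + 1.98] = -42.3*q - 0.26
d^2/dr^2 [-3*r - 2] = 0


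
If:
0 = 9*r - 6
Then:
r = 2/3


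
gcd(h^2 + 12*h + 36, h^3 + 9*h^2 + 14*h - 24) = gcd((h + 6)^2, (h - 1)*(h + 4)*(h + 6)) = h + 6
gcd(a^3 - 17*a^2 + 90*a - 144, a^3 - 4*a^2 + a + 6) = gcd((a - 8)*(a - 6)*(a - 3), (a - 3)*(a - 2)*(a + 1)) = a - 3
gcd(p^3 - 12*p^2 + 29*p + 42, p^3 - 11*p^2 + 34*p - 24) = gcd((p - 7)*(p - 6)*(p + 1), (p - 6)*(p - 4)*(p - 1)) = p - 6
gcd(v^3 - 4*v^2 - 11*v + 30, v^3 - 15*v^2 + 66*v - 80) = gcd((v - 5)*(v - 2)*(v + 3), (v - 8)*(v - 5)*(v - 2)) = v^2 - 7*v + 10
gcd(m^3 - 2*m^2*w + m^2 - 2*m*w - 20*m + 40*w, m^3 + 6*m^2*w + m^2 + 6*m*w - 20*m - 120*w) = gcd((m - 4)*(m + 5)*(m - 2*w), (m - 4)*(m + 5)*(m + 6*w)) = m^2 + m - 20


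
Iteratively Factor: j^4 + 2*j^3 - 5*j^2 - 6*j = (j - 2)*(j^3 + 4*j^2 + 3*j) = j*(j - 2)*(j^2 + 4*j + 3) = j*(j - 2)*(j + 3)*(j + 1)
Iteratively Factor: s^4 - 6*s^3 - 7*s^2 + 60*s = (s)*(s^3 - 6*s^2 - 7*s + 60) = s*(s + 3)*(s^2 - 9*s + 20) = s*(s - 5)*(s + 3)*(s - 4)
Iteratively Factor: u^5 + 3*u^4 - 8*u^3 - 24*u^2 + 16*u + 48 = (u + 2)*(u^4 + u^3 - 10*u^2 - 4*u + 24) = (u + 2)^2*(u^3 - u^2 - 8*u + 12) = (u + 2)^2*(u + 3)*(u^2 - 4*u + 4) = (u - 2)*(u + 2)^2*(u + 3)*(u - 2)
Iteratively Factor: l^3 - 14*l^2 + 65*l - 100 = (l - 5)*(l^2 - 9*l + 20) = (l - 5)^2*(l - 4)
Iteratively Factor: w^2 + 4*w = (w)*(w + 4)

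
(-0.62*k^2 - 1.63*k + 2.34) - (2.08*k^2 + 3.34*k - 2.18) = -2.7*k^2 - 4.97*k + 4.52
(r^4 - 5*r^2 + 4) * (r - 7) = r^5 - 7*r^4 - 5*r^3 + 35*r^2 + 4*r - 28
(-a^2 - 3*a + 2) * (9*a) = -9*a^3 - 27*a^2 + 18*a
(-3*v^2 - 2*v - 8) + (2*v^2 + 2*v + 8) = -v^2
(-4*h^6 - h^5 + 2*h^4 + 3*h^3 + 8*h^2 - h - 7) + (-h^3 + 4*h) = -4*h^6 - h^5 + 2*h^4 + 2*h^3 + 8*h^2 + 3*h - 7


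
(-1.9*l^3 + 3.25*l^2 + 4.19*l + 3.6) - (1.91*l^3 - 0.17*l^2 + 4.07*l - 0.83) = -3.81*l^3 + 3.42*l^2 + 0.12*l + 4.43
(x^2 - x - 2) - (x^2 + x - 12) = 10 - 2*x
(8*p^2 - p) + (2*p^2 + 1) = 10*p^2 - p + 1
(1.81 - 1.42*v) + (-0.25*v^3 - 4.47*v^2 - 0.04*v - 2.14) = -0.25*v^3 - 4.47*v^2 - 1.46*v - 0.33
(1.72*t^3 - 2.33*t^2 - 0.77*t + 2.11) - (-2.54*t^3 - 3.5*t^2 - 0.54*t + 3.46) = 4.26*t^3 + 1.17*t^2 - 0.23*t - 1.35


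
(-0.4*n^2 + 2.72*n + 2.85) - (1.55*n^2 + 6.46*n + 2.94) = -1.95*n^2 - 3.74*n - 0.0899999999999999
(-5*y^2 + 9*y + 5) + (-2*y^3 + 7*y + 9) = -2*y^3 - 5*y^2 + 16*y + 14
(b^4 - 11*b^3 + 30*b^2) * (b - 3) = b^5 - 14*b^4 + 63*b^3 - 90*b^2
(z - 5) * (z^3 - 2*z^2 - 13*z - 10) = z^4 - 7*z^3 - 3*z^2 + 55*z + 50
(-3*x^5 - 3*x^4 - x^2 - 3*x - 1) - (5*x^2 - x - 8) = -3*x^5 - 3*x^4 - 6*x^2 - 2*x + 7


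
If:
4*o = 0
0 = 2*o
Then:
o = 0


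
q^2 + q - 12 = (q - 3)*(q + 4)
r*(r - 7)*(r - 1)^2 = r^4 - 9*r^3 + 15*r^2 - 7*r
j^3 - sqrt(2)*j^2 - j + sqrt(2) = (j - 1)*(j + 1)*(j - sqrt(2))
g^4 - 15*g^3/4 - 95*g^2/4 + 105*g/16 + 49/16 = (g - 7)*(g - 1/2)*(g + 1/4)*(g + 7/2)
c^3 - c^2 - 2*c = c*(c - 2)*(c + 1)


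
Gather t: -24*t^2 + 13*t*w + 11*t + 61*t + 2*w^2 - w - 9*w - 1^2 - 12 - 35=-24*t^2 + t*(13*w + 72) + 2*w^2 - 10*w - 48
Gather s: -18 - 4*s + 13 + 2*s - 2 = -2*s - 7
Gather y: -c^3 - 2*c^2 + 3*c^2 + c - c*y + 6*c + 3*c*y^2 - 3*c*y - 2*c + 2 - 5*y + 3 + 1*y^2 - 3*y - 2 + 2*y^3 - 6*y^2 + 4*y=-c^3 + c^2 + 5*c + 2*y^3 + y^2*(3*c - 5) + y*(-4*c - 4) + 3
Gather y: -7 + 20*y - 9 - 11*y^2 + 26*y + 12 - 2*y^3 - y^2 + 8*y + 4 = -2*y^3 - 12*y^2 + 54*y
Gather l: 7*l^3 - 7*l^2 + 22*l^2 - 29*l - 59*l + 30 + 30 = 7*l^3 + 15*l^2 - 88*l + 60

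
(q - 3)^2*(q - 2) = q^3 - 8*q^2 + 21*q - 18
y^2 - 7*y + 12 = (y - 4)*(y - 3)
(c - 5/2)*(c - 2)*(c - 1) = c^3 - 11*c^2/2 + 19*c/2 - 5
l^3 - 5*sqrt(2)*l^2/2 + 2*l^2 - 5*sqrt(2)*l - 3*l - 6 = (l + 2)*(l - 3*sqrt(2))*(l + sqrt(2)/2)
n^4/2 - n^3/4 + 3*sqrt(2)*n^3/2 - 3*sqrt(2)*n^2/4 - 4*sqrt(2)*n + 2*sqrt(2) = (n/2 + sqrt(2))*(n - 1/2)*(n - sqrt(2))*(n + 2*sqrt(2))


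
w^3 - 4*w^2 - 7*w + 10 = (w - 5)*(w - 1)*(w + 2)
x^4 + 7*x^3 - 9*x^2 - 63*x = x*(x - 3)*(x + 3)*(x + 7)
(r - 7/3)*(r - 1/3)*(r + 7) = r^3 + 13*r^2/3 - 161*r/9 + 49/9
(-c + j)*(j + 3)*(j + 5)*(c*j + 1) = -c^2*j^3 - 8*c^2*j^2 - 15*c^2*j + c*j^4 + 8*c*j^3 + 14*c*j^2 - 8*c*j - 15*c + j^3 + 8*j^2 + 15*j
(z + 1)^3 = z^3 + 3*z^2 + 3*z + 1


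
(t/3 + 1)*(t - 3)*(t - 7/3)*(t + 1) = t^4/3 - 4*t^3/9 - 34*t^2/9 + 4*t + 7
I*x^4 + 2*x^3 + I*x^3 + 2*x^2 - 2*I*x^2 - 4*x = x*(x + 2)*(x - 2*I)*(I*x - I)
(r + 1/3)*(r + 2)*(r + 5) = r^3 + 22*r^2/3 + 37*r/3 + 10/3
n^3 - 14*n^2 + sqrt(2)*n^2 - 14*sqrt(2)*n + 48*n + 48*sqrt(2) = (n - 8)*(n - 6)*(n + sqrt(2))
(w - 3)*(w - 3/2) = w^2 - 9*w/2 + 9/2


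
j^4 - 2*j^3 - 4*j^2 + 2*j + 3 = (j - 3)*(j - 1)*(j + 1)^2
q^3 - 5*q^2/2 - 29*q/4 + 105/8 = (q - 7/2)*(q - 3/2)*(q + 5/2)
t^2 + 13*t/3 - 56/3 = (t - 8/3)*(t + 7)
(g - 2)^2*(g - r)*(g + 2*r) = g^4 + g^3*r - 4*g^3 - 2*g^2*r^2 - 4*g^2*r + 4*g^2 + 8*g*r^2 + 4*g*r - 8*r^2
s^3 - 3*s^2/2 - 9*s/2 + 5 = (s - 5/2)*(s - 1)*(s + 2)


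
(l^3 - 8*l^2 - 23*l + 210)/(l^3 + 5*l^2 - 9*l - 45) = (l^2 - 13*l + 42)/(l^2 - 9)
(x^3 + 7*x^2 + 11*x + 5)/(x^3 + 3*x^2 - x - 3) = (x^2 + 6*x + 5)/(x^2 + 2*x - 3)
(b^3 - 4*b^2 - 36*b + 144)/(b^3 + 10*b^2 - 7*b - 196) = (b^2 - 36)/(b^2 + 14*b + 49)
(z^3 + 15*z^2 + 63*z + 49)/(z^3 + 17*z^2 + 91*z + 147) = (z + 1)/(z + 3)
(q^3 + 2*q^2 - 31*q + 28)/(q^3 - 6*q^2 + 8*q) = (q^2 + 6*q - 7)/(q*(q - 2))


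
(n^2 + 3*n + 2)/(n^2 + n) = (n + 2)/n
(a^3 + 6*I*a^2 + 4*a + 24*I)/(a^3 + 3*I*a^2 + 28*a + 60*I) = (a - 2*I)/(a - 5*I)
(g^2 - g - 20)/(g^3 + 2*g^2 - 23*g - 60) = 1/(g + 3)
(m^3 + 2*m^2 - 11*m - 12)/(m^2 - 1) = (m^2 + m - 12)/(m - 1)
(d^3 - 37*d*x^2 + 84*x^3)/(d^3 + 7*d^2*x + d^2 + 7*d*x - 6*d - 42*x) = (d^2 - 7*d*x + 12*x^2)/(d^2 + d - 6)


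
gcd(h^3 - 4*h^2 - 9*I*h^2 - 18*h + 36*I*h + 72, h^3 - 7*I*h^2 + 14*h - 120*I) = h - 6*I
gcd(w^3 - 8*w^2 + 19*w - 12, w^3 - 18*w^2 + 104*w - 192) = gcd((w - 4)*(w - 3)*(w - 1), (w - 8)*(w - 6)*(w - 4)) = w - 4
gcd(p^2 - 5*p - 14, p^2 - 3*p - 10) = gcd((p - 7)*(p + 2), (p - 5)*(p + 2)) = p + 2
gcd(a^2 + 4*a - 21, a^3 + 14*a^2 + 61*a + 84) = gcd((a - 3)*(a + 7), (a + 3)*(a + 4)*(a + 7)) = a + 7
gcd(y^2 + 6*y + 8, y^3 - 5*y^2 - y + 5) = 1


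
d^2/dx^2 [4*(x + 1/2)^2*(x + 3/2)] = 24*x + 20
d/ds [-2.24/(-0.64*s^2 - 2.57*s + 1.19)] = (-2.8672*s - 5.7568)/(0.64*s^2 + 2.57*s - 1.19)^2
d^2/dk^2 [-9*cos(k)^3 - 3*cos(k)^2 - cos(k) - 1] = 31*cos(k)/4 + 6*cos(2*k) + 81*cos(3*k)/4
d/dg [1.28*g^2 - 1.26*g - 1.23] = 2.56*g - 1.26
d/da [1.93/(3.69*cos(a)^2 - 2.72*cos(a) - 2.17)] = (14.2434*cos(a) - 5.2496)*sin(a)/(-3.69*cos(a)^2 + 2.72*cos(a) + 2.17)^2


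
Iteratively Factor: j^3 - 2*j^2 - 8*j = (j)*(j^2 - 2*j - 8) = j*(j + 2)*(j - 4)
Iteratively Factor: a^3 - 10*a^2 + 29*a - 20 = (a - 5)*(a^2 - 5*a + 4) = (a - 5)*(a - 4)*(a - 1)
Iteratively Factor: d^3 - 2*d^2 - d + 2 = (d - 1)*(d^2 - d - 2) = (d - 1)*(d + 1)*(d - 2)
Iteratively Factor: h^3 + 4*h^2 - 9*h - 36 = (h + 4)*(h^2 - 9) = (h + 3)*(h + 4)*(h - 3)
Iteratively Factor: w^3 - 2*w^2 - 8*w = (w + 2)*(w^2 - 4*w) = w*(w + 2)*(w - 4)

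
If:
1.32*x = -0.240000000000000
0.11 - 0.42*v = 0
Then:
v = 0.26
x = -0.18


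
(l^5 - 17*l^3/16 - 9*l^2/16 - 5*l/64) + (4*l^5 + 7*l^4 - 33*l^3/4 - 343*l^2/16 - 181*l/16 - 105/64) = 5*l^5 + 7*l^4 - 149*l^3/16 - 22*l^2 - 729*l/64 - 105/64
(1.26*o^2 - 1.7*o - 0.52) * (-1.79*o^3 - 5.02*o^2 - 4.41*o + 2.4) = -2.2554*o^5 - 3.2822*o^4 + 3.9082*o^3 + 13.1314*o^2 - 1.7868*o - 1.248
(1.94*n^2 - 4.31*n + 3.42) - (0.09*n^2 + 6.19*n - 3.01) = 1.85*n^2 - 10.5*n + 6.43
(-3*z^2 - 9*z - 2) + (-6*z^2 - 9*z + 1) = -9*z^2 - 18*z - 1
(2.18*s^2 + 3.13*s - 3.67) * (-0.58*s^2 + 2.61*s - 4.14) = -1.2644*s^4 + 3.8744*s^3 + 1.2727*s^2 - 22.5369*s + 15.1938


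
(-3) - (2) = -5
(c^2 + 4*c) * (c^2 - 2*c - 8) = c^4 + 2*c^3 - 16*c^2 - 32*c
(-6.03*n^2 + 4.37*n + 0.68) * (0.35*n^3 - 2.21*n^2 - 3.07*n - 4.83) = -2.1105*n^5 + 14.8558*n^4 + 9.0924*n^3 + 14.2062*n^2 - 23.1947*n - 3.2844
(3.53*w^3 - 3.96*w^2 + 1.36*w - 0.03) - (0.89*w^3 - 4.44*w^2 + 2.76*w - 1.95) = 2.64*w^3 + 0.48*w^2 - 1.4*w + 1.92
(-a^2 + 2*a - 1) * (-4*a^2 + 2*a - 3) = 4*a^4 - 10*a^3 + 11*a^2 - 8*a + 3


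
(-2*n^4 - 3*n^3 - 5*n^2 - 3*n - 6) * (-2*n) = 4*n^5 + 6*n^4 + 10*n^3 + 6*n^2 + 12*n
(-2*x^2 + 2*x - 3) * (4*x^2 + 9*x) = -8*x^4 - 10*x^3 + 6*x^2 - 27*x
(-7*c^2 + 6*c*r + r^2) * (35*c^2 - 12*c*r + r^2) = -245*c^4 + 294*c^3*r - 44*c^2*r^2 - 6*c*r^3 + r^4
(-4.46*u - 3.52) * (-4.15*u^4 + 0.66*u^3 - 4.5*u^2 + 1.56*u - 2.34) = 18.509*u^5 + 11.6644*u^4 + 17.7468*u^3 + 8.8824*u^2 + 4.9452*u + 8.2368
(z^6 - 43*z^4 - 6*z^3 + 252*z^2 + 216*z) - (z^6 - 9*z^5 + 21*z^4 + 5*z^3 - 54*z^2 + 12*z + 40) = 9*z^5 - 64*z^4 - 11*z^3 + 306*z^2 + 204*z - 40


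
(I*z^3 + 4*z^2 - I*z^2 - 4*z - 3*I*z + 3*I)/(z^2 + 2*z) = (I*z^3 + z^2*(4 - I) - z*(4 + 3*I) + 3*I)/(z*(z + 2))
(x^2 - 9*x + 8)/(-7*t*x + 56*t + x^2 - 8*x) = (x - 1)/(-7*t + x)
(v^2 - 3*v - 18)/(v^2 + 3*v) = (v - 6)/v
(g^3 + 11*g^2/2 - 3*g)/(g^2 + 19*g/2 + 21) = g*(2*g - 1)/(2*g + 7)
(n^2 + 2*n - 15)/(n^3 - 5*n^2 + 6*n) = (n + 5)/(n*(n - 2))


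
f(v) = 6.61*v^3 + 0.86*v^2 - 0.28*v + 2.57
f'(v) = 19.83*v^2 + 1.72*v - 0.28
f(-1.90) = -39.13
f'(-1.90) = 68.04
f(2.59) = 122.46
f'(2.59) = 137.20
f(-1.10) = -4.88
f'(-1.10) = 21.82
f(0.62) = 4.30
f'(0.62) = 8.41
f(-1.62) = -22.82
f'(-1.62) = 48.98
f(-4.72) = -672.02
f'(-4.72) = 433.38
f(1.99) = 57.51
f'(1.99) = 81.67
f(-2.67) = -116.37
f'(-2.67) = 136.49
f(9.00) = 4888.40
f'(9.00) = 1621.43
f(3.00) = 187.94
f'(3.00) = 183.35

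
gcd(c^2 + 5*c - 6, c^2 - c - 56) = 1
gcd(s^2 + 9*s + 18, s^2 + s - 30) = s + 6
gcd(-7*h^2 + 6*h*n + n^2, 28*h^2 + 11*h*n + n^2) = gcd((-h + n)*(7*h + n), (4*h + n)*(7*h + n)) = 7*h + n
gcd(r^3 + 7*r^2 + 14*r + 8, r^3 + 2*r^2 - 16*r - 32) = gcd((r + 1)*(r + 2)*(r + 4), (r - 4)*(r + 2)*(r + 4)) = r^2 + 6*r + 8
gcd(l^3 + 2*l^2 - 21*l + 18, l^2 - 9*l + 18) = l - 3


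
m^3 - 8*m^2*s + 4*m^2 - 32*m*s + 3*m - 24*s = (m + 1)*(m + 3)*(m - 8*s)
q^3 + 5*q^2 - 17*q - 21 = (q - 3)*(q + 1)*(q + 7)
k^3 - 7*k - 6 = (k - 3)*(k + 1)*(k + 2)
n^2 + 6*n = n*(n + 6)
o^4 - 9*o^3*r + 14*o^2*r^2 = o^2*(o - 7*r)*(o - 2*r)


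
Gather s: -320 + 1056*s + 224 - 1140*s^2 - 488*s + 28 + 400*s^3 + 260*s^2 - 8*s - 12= 400*s^3 - 880*s^2 + 560*s - 80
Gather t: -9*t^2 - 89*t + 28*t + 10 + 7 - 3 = -9*t^2 - 61*t + 14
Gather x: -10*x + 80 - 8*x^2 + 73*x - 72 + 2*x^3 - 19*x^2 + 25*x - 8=2*x^3 - 27*x^2 + 88*x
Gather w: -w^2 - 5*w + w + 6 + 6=-w^2 - 4*w + 12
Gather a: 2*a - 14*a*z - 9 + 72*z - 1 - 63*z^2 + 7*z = a*(2 - 14*z) - 63*z^2 + 79*z - 10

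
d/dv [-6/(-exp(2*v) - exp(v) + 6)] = (-12*exp(v) - 6)*exp(v)/(exp(2*v) + exp(v) - 6)^2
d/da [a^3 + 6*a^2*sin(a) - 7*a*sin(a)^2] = 6*a^2*cos(a) + 3*a^2 + 12*a*sin(a) - 7*a*sin(2*a) - 7*sin(a)^2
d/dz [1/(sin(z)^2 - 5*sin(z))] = (5 - 2*sin(z))*cos(z)/((sin(z) - 5)^2*sin(z)^2)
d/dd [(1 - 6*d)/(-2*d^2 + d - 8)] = (12*d^2 - 6*d - (4*d - 1)*(6*d - 1) + 48)/(2*d^2 - d + 8)^2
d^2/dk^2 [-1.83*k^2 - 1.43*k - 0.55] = -3.66000000000000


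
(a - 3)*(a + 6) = a^2 + 3*a - 18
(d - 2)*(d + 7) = d^2 + 5*d - 14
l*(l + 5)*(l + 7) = l^3 + 12*l^2 + 35*l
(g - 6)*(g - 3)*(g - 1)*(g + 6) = g^4 - 4*g^3 - 33*g^2 + 144*g - 108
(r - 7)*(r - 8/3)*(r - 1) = r^3 - 32*r^2/3 + 85*r/3 - 56/3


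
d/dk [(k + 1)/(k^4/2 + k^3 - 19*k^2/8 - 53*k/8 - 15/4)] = 8*(-12*k^2 - 8*k + 23)/(16*k^6 + 32*k^5 - 168*k^4 - 424*k^3 + 289*k^2 + 1380*k + 900)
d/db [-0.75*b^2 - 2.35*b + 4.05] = -1.5*b - 2.35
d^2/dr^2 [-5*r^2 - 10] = -10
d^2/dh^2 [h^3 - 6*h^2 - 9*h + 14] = 6*h - 12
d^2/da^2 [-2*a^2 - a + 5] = -4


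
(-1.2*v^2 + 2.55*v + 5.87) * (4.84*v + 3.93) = -5.808*v^3 + 7.626*v^2 + 38.4323*v + 23.0691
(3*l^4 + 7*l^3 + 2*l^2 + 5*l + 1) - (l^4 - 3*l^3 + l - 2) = 2*l^4 + 10*l^3 + 2*l^2 + 4*l + 3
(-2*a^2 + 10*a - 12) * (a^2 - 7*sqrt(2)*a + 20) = -2*a^4 + 10*a^3 + 14*sqrt(2)*a^3 - 70*sqrt(2)*a^2 - 52*a^2 + 84*sqrt(2)*a + 200*a - 240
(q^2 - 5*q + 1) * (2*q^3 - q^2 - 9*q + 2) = 2*q^5 - 11*q^4 - 2*q^3 + 46*q^2 - 19*q + 2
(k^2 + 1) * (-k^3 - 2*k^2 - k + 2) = -k^5 - 2*k^4 - 2*k^3 - k + 2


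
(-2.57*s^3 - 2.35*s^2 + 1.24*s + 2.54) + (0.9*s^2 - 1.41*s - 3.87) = -2.57*s^3 - 1.45*s^2 - 0.17*s - 1.33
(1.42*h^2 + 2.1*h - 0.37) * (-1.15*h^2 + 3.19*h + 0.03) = -1.633*h^4 + 2.1148*h^3 + 7.1671*h^2 - 1.1173*h - 0.0111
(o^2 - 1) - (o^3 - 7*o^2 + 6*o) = -o^3 + 8*o^2 - 6*o - 1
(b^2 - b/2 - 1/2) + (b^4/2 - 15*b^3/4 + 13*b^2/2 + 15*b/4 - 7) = b^4/2 - 15*b^3/4 + 15*b^2/2 + 13*b/4 - 15/2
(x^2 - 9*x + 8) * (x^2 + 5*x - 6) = x^4 - 4*x^3 - 43*x^2 + 94*x - 48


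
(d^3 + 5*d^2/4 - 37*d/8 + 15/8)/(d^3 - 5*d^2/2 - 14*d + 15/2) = (d - 5/4)/(d - 5)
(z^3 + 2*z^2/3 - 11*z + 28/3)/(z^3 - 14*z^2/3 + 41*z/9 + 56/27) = 9*(z^2 + 3*z - 4)/(9*z^2 - 21*z - 8)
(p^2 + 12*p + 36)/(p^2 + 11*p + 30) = (p + 6)/(p + 5)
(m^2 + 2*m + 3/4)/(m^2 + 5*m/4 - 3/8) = 2*(2*m + 1)/(4*m - 1)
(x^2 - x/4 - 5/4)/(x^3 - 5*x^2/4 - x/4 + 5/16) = 4*(x + 1)/(4*x^2 - 1)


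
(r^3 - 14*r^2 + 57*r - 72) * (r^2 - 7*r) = r^5 - 21*r^4 + 155*r^3 - 471*r^2 + 504*r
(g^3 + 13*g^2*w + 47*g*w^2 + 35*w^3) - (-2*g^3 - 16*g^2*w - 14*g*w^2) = 3*g^3 + 29*g^2*w + 61*g*w^2 + 35*w^3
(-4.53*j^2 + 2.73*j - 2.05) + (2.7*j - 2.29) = -4.53*j^2 + 5.43*j - 4.34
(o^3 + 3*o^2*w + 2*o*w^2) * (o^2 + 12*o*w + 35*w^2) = o^5 + 15*o^4*w + 73*o^3*w^2 + 129*o^2*w^3 + 70*o*w^4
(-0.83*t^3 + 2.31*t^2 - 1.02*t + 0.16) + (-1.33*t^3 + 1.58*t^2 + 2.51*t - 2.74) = -2.16*t^3 + 3.89*t^2 + 1.49*t - 2.58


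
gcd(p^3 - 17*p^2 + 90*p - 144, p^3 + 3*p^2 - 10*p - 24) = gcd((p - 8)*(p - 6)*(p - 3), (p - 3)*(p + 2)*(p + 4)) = p - 3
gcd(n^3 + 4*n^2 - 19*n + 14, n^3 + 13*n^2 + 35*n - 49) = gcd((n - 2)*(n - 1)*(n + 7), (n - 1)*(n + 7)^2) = n^2 + 6*n - 7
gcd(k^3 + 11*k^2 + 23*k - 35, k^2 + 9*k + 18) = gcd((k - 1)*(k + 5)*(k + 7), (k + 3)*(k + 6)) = 1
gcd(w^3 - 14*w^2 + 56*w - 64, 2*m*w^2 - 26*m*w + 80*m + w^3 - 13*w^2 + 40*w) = w - 8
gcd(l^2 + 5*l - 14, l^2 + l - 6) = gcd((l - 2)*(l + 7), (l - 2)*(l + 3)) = l - 2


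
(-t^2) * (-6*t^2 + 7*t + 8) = 6*t^4 - 7*t^3 - 8*t^2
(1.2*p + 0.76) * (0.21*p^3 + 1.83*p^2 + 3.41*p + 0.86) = 0.252*p^4 + 2.3556*p^3 + 5.4828*p^2 + 3.6236*p + 0.6536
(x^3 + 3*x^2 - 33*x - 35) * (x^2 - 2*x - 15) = x^5 + x^4 - 54*x^3 - 14*x^2 + 565*x + 525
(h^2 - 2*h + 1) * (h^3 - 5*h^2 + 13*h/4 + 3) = h^5 - 7*h^4 + 57*h^3/4 - 17*h^2/2 - 11*h/4 + 3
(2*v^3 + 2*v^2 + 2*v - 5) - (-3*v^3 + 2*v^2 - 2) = 5*v^3 + 2*v - 3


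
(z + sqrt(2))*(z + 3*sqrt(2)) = z^2 + 4*sqrt(2)*z + 6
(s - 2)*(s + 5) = s^2 + 3*s - 10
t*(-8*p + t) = -8*p*t + t^2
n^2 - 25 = (n - 5)*(n + 5)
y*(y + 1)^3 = y^4 + 3*y^3 + 3*y^2 + y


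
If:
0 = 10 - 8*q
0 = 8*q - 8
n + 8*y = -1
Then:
No Solution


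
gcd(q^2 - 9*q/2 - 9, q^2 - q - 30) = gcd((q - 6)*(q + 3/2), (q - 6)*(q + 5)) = q - 6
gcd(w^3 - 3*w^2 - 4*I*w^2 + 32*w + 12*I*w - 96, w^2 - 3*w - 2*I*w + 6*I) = w - 3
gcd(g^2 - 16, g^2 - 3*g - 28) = g + 4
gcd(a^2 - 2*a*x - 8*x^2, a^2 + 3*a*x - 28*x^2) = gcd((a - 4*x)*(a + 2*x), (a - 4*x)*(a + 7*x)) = -a + 4*x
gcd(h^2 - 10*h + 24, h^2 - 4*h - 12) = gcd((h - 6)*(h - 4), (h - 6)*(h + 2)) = h - 6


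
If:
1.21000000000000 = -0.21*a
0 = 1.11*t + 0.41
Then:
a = -5.76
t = -0.37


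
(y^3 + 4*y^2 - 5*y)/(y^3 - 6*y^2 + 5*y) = (y + 5)/(y - 5)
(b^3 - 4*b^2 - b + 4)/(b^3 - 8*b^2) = (b^3 - 4*b^2 - b + 4)/(b^2*(b - 8))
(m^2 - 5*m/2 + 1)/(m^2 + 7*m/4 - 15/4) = 2*(2*m^2 - 5*m + 2)/(4*m^2 + 7*m - 15)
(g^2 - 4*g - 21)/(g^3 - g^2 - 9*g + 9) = (g - 7)/(g^2 - 4*g + 3)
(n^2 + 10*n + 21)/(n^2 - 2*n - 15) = (n + 7)/(n - 5)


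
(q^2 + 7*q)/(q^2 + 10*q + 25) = q*(q + 7)/(q^2 + 10*q + 25)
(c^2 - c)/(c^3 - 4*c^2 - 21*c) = (1 - c)/(-c^2 + 4*c + 21)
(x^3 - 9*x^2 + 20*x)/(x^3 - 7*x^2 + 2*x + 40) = x/(x + 2)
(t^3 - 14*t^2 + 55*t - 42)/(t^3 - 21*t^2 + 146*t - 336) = (t - 1)/(t - 8)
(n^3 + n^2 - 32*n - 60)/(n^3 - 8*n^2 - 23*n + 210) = (n + 2)/(n - 7)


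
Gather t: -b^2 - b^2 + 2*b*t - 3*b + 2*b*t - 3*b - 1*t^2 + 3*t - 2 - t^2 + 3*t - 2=-2*b^2 - 6*b - 2*t^2 + t*(4*b + 6) - 4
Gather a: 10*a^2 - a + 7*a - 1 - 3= 10*a^2 + 6*a - 4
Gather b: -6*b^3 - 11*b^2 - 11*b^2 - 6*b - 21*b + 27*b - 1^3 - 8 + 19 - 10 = -6*b^3 - 22*b^2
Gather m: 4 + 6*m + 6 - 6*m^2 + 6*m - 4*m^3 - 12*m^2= -4*m^3 - 18*m^2 + 12*m + 10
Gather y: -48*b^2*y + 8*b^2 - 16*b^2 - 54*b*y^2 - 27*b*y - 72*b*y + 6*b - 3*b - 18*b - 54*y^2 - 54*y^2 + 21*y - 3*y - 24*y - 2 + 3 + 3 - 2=-8*b^2 - 15*b + y^2*(-54*b - 108) + y*(-48*b^2 - 99*b - 6) + 2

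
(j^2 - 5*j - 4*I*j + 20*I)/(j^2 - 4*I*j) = (j - 5)/j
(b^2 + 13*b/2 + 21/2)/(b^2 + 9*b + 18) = (b + 7/2)/(b + 6)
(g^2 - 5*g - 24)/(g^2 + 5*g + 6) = (g - 8)/(g + 2)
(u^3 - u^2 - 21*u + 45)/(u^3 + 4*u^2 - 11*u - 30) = (u - 3)/(u + 2)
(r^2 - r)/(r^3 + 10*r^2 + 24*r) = (r - 1)/(r^2 + 10*r + 24)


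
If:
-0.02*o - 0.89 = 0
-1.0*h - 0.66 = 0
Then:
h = -0.66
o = -44.50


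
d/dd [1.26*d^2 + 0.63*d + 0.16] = 2.52*d + 0.63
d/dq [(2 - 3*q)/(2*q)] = -1/q^2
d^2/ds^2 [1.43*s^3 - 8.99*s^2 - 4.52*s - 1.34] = 8.58*s - 17.98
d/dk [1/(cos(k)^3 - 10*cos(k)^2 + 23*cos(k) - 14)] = (3*cos(k)^2 - 20*cos(k) + 23)*sin(k)/(cos(k)^3 - 10*cos(k)^2 + 23*cos(k) - 14)^2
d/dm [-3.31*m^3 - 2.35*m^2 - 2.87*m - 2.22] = -9.93*m^2 - 4.7*m - 2.87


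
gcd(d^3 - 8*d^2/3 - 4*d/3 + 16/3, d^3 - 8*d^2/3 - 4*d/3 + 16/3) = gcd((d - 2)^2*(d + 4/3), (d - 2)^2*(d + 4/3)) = d^3 - 8*d^2/3 - 4*d/3 + 16/3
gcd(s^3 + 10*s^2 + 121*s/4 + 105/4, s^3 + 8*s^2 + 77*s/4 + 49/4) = s + 7/2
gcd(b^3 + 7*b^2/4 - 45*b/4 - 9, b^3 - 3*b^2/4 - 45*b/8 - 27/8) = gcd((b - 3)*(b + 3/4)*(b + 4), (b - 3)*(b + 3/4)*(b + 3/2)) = b^2 - 9*b/4 - 9/4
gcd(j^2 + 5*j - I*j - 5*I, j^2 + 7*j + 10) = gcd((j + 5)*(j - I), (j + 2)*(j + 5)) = j + 5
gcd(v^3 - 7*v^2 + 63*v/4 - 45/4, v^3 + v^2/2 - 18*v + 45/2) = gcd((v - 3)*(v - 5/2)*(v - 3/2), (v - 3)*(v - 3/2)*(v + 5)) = v^2 - 9*v/2 + 9/2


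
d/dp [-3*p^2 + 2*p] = 2 - 6*p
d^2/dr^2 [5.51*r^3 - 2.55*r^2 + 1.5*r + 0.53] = 33.06*r - 5.1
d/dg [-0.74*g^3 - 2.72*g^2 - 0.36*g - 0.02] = -2.22*g^2 - 5.44*g - 0.36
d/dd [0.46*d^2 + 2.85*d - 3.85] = 0.92*d + 2.85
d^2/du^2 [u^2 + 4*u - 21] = 2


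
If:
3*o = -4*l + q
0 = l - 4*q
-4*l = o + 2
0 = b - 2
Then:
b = 2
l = -8/11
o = 10/11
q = -2/11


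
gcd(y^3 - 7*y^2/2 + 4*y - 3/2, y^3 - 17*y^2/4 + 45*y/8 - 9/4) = y - 3/2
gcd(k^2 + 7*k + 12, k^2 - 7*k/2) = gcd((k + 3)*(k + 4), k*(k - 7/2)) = 1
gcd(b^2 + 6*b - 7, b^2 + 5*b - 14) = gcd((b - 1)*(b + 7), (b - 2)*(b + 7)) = b + 7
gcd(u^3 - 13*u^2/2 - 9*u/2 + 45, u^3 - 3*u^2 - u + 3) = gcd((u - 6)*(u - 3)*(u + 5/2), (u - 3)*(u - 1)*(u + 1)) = u - 3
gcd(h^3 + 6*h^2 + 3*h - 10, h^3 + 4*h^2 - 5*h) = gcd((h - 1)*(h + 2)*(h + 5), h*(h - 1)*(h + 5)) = h^2 + 4*h - 5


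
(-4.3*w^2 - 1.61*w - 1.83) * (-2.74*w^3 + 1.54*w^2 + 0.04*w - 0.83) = 11.782*w^5 - 2.2106*w^4 + 2.3628*w^3 + 0.686399999999999*w^2 + 1.2631*w + 1.5189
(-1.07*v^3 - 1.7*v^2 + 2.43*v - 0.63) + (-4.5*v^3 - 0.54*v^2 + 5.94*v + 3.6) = -5.57*v^3 - 2.24*v^2 + 8.37*v + 2.97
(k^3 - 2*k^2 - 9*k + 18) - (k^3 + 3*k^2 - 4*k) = -5*k^2 - 5*k + 18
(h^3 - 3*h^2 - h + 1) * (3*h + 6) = 3*h^4 - 3*h^3 - 21*h^2 - 3*h + 6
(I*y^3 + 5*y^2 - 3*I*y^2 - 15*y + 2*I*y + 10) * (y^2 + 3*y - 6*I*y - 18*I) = I*y^5 + 11*y^4 - 37*I*y^3 - 77*y^2 + 6*I*y^2 + 66*y + 210*I*y - 180*I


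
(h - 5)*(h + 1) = h^2 - 4*h - 5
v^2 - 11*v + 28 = (v - 7)*(v - 4)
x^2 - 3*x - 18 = (x - 6)*(x + 3)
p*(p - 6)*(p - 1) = p^3 - 7*p^2 + 6*p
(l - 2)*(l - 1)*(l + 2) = l^3 - l^2 - 4*l + 4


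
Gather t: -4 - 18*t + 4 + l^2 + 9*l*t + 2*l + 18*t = l^2 + 9*l*t + 2*l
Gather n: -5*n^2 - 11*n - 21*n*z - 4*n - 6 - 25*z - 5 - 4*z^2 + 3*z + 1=-5*n^2 + n*(-21*z - 15) - 4*z^2 - 22*z - 10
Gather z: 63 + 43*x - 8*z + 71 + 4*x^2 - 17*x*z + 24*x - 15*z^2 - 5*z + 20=4*x^2 + 67*x - 15*z^2 + z*(-17*x - 13) + 154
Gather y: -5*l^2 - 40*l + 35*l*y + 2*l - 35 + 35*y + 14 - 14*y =-5*l^2 - 38*l + y*(35*l + 21) - 21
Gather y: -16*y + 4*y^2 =4*y^2 - 16*y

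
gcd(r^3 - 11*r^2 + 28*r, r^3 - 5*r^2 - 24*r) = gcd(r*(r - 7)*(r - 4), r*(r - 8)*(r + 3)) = r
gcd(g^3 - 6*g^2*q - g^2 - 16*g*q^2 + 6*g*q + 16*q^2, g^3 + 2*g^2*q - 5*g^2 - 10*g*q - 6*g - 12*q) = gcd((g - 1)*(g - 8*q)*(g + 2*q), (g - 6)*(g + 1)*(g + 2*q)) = g + 2*q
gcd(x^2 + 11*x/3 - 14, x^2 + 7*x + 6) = x + 6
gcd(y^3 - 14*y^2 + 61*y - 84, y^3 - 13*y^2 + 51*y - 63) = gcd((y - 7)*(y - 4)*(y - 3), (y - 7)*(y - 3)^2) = y^2 - 10*y + 21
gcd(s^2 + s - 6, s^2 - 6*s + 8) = s - 2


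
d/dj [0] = 0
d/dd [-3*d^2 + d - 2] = 1 - 6*d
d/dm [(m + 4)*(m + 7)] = 2*m + 11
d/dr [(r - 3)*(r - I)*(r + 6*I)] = 3*r^2 + r*(-6 + 10*I) + 6 - 15*I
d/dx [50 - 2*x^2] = -4*x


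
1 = 1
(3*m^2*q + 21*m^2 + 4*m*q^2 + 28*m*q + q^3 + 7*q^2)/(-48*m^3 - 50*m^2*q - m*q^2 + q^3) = (3*m*q + 21*m + q^2 + 7*q)/(-48*m^2 - 2*m*q + q^2)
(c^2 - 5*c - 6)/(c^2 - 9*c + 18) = (c + 1)/(c - 3)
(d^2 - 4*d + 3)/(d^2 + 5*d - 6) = (d - 3)/(d + 6)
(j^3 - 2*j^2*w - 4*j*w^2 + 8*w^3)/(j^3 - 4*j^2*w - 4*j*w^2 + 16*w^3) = (-j + 2*w)/(-j + 4*w)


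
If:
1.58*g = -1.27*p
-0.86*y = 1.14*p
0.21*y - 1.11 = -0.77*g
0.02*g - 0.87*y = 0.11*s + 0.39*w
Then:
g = 0.99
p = -1.24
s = -3.54545454545455*w - 12.7886191361487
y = 1.64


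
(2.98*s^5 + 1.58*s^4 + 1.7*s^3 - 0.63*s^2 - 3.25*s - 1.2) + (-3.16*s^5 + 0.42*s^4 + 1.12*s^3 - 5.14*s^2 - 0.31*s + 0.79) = -0.18*s^5 + 2.0*s^4 + 2.82*s^3 - 5.77*s^2 - 3.56*s - 0.41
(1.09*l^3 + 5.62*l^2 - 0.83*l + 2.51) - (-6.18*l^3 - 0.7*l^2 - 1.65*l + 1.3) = 7.27*l^3 + 6.32*l^2 + 0.82*l + 1.21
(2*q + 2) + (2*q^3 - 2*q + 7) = 2*q^3 + 9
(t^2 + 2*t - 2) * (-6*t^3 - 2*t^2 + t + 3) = -6*t^5 - 14*t^4 + 9*t^3 + 9*t^2 + 4*t - 6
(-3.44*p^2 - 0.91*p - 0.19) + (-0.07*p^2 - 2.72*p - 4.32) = -3.51*p^2 - 3.63*p - 4.51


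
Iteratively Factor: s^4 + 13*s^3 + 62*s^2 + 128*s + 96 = (s + 3)*(s^3 + 10*s^2 + 32*s + 32) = (s + 3)*(s + 4)*(s^2 + 6*s + 8) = (s + 2)*(s + 3)*(s + 4)*(s + 4)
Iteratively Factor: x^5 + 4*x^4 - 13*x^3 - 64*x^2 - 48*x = (x + 4)*(x^4 - 13*x^2 - 12*x) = (x + 3)*(x + 4)*(x^3 - 3*x^2 - 4*x) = x*(x + 3)*(x + 4)*(x^2 - 3*x - 4) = x*(x - 4)*(x + 3)*(x + 4)*(x + 1)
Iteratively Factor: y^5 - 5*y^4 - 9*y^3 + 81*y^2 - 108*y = (y - 3)*(y^4 - 2*y^3 - 15*y^2 + 36*y) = (y - 3)^2*(y^3 + y^2 - 12*y) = (y - 3)^3*(y^2 + 4*y) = y*(y - 3)^3*(y + 4)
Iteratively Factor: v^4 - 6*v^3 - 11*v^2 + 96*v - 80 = (v + 4)*(v^3 - 10*v^2 + 29*v - 20) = (v - 5)*(v + 4)*(v^2 - 5*v + 4) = (v - 5)*(v - 1)*(v + 4)*(v - 4)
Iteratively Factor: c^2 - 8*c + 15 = (c - 5)*(c - 3)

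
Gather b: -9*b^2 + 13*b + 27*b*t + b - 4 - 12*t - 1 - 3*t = -9*b^2 + b*(27*t + 14) - 15*t - 5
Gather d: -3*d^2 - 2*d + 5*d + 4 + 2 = -3*d^2 + 3*d + 6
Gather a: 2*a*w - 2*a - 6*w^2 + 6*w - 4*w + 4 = a*(2*w - 2) - 6*w^2 + 2*w + 4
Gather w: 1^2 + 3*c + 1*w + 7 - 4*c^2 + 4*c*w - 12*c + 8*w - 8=-4*c^2 - 9*c + w*(4*c + 9)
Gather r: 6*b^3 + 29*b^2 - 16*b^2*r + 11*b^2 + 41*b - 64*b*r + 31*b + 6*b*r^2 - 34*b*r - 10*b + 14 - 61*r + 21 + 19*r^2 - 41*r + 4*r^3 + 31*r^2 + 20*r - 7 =6*b^3 + 40*b^2 + 62*b + 4*r^3 + r^2*(6*b + 50) + r*(-16*b^2 - 98*b - 82) + 28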